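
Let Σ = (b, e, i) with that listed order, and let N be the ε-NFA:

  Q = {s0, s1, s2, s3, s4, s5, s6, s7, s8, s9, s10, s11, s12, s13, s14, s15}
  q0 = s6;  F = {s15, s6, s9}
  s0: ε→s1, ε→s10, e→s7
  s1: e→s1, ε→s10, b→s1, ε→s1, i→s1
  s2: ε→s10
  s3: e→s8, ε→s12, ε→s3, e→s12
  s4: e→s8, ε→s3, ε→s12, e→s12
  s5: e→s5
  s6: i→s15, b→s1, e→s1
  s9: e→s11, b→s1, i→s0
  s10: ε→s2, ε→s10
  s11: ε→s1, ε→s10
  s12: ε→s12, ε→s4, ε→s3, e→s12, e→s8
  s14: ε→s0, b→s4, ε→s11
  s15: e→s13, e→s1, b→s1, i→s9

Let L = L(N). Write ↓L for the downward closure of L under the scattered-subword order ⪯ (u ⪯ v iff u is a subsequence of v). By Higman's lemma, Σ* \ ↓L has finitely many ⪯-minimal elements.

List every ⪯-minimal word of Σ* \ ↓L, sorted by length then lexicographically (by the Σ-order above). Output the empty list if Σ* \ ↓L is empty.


Antichain: [b, e, iii].

|Q|=16, |F|=3, |δ|=40 (18 ε).
min D↑ (4 st, q0=0, F={1}): 0:b→1,e→1,i→2 1:b→1,e→1,i→1 2:b→1,e→1,i→3 3:b→1,e→1,i→1 (ε-aug+det+¬).
'b': N↓-sim [10, 3] end={s1,s10,s2} rej; 1/1 del acc.
'e': |S_i|=[10, 6] end={s1,s10,s11,s13,s2,s7} rej; 1/1 single-dels accept.
'iii': run [10, 9, 7, 5] end={s0,s1,s10,s2,s7} ∉↓L; 3/3 single-dels accept.
3 minimals (antichain).


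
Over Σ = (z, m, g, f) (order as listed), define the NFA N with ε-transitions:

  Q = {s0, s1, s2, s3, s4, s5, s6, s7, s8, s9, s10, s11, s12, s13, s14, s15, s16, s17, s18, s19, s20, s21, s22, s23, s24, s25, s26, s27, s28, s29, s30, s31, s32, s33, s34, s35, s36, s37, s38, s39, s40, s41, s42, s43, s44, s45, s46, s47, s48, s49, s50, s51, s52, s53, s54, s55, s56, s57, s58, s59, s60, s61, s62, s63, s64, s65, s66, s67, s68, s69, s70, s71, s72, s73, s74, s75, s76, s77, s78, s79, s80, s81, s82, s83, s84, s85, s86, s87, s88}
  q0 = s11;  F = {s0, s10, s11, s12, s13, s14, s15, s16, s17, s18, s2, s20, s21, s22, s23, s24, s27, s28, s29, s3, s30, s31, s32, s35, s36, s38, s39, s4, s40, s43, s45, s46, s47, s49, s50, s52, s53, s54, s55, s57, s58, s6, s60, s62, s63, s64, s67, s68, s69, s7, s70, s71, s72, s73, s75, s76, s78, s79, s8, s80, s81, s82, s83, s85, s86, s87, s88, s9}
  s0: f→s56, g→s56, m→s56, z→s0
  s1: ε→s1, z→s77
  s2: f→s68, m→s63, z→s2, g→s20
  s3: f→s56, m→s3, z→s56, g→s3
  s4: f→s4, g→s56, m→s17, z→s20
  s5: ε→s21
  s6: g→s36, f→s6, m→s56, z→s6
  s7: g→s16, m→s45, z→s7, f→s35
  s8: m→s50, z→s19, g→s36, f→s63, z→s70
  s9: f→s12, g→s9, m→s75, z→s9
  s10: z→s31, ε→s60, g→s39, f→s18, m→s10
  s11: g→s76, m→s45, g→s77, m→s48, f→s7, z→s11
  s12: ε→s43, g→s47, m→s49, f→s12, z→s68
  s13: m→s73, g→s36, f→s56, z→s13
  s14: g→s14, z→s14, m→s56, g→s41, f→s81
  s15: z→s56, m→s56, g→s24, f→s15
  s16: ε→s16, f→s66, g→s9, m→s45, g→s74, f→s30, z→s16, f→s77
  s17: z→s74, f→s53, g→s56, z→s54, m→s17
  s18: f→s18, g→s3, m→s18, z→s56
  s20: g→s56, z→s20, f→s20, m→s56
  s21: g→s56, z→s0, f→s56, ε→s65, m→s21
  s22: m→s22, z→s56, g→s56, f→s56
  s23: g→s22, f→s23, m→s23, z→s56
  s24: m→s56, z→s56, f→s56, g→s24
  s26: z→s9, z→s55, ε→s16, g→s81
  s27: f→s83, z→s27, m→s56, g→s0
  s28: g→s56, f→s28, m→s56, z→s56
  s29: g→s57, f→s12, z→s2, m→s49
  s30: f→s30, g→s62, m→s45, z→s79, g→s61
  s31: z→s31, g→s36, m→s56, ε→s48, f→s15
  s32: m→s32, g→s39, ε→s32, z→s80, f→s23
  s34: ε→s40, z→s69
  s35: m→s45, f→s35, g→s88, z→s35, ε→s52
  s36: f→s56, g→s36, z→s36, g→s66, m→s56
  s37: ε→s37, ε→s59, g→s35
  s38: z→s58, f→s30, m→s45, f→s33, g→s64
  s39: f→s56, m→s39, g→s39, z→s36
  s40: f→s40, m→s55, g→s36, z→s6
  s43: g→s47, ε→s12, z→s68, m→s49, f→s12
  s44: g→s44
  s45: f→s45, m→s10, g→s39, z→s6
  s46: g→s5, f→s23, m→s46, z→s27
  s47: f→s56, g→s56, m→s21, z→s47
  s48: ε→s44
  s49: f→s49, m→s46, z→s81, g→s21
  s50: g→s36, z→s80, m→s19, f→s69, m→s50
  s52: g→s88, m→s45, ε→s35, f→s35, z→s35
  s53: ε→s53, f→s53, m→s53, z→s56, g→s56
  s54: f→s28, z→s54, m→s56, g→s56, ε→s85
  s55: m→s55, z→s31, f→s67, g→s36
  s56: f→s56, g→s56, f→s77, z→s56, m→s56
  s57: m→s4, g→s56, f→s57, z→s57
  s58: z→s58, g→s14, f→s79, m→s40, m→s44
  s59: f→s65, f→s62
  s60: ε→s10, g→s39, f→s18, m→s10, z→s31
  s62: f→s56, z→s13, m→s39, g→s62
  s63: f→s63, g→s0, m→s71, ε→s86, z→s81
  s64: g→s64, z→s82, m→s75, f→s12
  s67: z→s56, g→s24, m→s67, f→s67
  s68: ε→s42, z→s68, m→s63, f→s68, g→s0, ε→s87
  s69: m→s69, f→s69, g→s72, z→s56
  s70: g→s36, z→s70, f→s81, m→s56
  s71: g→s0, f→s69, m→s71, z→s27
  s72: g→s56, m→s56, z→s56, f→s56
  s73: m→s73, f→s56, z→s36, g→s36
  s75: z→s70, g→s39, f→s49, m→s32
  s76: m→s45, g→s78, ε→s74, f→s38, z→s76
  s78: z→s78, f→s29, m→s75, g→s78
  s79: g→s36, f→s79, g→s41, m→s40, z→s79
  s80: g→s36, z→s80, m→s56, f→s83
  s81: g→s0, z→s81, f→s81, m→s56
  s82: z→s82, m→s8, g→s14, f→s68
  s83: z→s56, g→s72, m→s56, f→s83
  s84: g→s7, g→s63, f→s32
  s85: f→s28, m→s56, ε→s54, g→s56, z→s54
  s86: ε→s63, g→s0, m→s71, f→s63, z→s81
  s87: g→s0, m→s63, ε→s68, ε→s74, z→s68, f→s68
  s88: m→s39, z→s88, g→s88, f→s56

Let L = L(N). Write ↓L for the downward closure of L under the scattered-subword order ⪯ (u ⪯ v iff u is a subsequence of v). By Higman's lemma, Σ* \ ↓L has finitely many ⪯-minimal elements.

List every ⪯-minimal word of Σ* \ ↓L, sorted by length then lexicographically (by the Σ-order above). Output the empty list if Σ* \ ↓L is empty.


Antichain: [mzm, mgf, mmfz, ffgf, ggfgg, gfzgm].

|Q|=89, |F|=68, |δ|=330 (27 ε).
min D↑ (63 st, q0=0, F={11}): 0:z→0,m→1,g→2,f→3 1:z→4,m→5,g→6,f→1 2:z→2,m→1,g→7,f→8 3:z→3,m→1,g→9,f→10 4:z→4,m→11,g→12,f→4 5:z→13,m→5,g→6,f→14 6:z→12,m→6,g→6,f→11 7:z→7,m→15,g→7,f→16 8:z→17,m→1,g→18,f→19 9:z→9,m→1,g→20,f→19 10:z→10,m→1,g→21,f→10 11:z→11,m→11,g→11,f→11 12:z→12,m→11,g→12,f→11 13:z→13,m→11,g→12,f→22 14:z→11,m→14,g→23,f→14 15:z→24,m→25,g→6,f→26 16:z→27,m→26,g→28,f→29 17:z→17,m→30,g→31,f→32 18:z→33,m→15,g→18,f→29 19:z→32,m→1,g→34,f→19 20:z→20,m→15,g→20,f→29 21:z→21,m→6,g→21,f→11 22:z→11,m→11,g→35,f→22 23:z→11,m→23,g→23,f→11 24:z→24,m→11,g→12,f→36 25:z→37,m→25,g→6,f→38 26:z→36,m→39,g→40,f→26 27:z→27,m→41,g→42,f→43 28:z→28,m→44,g→11,f→28 29:z→43,m→26,g→45,f→29 30:z→4,m→46,g→12,f→30 31:z→31,m→11,g→31,f→36 32:z→32,m→30,g→12,f→32 33:z→33,m→47,g→31,f→43 34:z→48,m→6,g→34,f→11 35:z→11,m→11,g→35,f→11 36:z→36,m→11,g→49,f→36 37:z→37,m→11,g→12,f→50 38:z→11,m→38,g→51,f→38 39:z→52,m→39,g→40,f→38 40:z→49,m→40,g→11,f→11 41:z→36,m→53,g→49,f→41 42:z→42,m→11,g→11,f→42 43:z→43,m→41,g→49,f→43 44:z→42,m→54,g→11,f→44 45:z→45,m→40,g→11,f→11 46:z→13,m→46,g→12,f→55 47:z→24,m→56,g→12,f→41 48:z→48,m→57,g→12,f→11 49:z→49,m→11,g→11,f→11 50:z→11,m→11,g→58,f→50 51:z→11,m→51,g→11,f→11 52:z→52,m→11,g→49,f→50 53:z→52,m→53,g→49,f→59 54:z→60,m→54,g→11,f→61 55:z→11,m→55,g→35,f→55 56:z→37,m→56,g→12,f→59 57:z→12,m→57,g→12,f→11 58:z→11,m→11,g→11,f→11 59:z→11,m→59,g→58,f→59 60:z→60,m→11,g→11,f→62 61:z→11,m→61,g→11,f→61 62:z→11,m→11,g→11,f→62.
'mzm': |S_i|=[81, 51, 23, 2] end={s56,s77} rej; 3/3 single-dels accept.
'mgf': N↓-sim [81, 51, 14, 2] end={s56,s77} — reject; 3/3 single-dels accept.
'mmfz': |S_i|=[81, 51, 39, 14, 2] end={s56,s77} rej; 4/4 single-dels accept.
'ffgf': run [81, 78, 61, 21, 2] end={s56,s77} rej; 4/4 del acc.
'ggfgg': run [81, 77, 59, 35, 18, 2] end={s56,s77} ∉↓L; 5/5 deletions ∈↓L.
'gfzgm': run [81, 77, 72, 50, 12, 2] end={s56,s77} rej; 5/5 deletions ∈↓L.
6 words, ⪯-incomp.


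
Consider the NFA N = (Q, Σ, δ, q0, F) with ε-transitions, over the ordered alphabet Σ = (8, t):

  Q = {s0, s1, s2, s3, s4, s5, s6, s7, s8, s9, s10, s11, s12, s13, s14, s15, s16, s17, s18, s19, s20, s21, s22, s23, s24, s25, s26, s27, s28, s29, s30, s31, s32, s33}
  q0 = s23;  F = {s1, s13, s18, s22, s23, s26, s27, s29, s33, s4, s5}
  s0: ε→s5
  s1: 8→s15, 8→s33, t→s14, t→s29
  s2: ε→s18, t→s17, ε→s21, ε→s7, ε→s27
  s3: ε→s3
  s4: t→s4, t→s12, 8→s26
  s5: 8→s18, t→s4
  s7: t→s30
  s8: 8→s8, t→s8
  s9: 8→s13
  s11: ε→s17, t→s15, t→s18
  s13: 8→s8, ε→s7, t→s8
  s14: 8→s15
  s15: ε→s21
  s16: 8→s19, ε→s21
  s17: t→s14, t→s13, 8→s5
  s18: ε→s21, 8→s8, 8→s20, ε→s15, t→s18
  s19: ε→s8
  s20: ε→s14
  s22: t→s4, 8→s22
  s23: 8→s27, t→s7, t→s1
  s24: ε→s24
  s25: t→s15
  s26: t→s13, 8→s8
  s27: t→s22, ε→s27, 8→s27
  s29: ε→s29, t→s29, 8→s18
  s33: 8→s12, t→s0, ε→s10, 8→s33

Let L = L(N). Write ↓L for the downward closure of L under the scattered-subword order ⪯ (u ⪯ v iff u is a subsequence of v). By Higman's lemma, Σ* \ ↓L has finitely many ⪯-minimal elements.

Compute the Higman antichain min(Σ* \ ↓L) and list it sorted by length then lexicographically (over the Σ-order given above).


A = [tt88, 8tt8tt].

|Q|=34, |F|=11, |δ|=59 (18 ε).
min D↑ (12 st, q0=0, F={10}): 0:8→1,t→2 1:8→1,t→3 2:8→4,t→5 3:8→3,t→6 4:8→4,t→7 5:8→8,t→5 6:8→9,t→6 7:8→8,t→6 8:8→10,t→8 9:8→10,t→11 10:8→10,t→10 11:8→10,t→10.
'tt88': |S_i|=[21, 19, 15, 10, 5] end={s14,s15,s20,s21,s8} — reject; 4/4 single-dels accept.
'8tt8tt': N↓-sim [21, 18, 15, 12, 9, 4, 2] end={s30,s8} rej; 6/6 single-dels accept.
2 minimals (antichain).


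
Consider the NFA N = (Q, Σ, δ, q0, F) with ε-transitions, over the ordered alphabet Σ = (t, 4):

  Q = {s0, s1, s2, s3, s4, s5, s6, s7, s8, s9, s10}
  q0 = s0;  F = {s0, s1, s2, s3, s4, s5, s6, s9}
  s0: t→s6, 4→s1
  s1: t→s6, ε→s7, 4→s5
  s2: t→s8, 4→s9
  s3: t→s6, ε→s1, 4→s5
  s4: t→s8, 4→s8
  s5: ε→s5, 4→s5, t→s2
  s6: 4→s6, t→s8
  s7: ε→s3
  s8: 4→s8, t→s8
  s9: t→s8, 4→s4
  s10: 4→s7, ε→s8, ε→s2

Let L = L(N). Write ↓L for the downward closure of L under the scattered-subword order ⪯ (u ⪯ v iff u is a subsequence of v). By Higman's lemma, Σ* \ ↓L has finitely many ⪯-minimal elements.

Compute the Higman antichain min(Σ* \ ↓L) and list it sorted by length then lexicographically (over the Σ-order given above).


min(Σ*\↓L) = [tt, 44t444].

|Q|=11, |F|=8, |δ|=25 (6 ε).
min D↑ (8 st, q0=0, F={3}): 0:t→1,4→2 1:t→3,4→1 2:t→1,4→4 3:t→3,4→3 4:t→5,4→4 5:t→3,4→6 6:t→3,4→7 7:t→3,4→3.
'tt': run [10, 5, 1] end={s8} ∉↓L; 2/2 del acc.
'44t444': |S_i|=[10, 9, 6, 4, 3, 2, 1] end={s8} rej; 6/6 deletions ∈↓L.
2 obstructions.


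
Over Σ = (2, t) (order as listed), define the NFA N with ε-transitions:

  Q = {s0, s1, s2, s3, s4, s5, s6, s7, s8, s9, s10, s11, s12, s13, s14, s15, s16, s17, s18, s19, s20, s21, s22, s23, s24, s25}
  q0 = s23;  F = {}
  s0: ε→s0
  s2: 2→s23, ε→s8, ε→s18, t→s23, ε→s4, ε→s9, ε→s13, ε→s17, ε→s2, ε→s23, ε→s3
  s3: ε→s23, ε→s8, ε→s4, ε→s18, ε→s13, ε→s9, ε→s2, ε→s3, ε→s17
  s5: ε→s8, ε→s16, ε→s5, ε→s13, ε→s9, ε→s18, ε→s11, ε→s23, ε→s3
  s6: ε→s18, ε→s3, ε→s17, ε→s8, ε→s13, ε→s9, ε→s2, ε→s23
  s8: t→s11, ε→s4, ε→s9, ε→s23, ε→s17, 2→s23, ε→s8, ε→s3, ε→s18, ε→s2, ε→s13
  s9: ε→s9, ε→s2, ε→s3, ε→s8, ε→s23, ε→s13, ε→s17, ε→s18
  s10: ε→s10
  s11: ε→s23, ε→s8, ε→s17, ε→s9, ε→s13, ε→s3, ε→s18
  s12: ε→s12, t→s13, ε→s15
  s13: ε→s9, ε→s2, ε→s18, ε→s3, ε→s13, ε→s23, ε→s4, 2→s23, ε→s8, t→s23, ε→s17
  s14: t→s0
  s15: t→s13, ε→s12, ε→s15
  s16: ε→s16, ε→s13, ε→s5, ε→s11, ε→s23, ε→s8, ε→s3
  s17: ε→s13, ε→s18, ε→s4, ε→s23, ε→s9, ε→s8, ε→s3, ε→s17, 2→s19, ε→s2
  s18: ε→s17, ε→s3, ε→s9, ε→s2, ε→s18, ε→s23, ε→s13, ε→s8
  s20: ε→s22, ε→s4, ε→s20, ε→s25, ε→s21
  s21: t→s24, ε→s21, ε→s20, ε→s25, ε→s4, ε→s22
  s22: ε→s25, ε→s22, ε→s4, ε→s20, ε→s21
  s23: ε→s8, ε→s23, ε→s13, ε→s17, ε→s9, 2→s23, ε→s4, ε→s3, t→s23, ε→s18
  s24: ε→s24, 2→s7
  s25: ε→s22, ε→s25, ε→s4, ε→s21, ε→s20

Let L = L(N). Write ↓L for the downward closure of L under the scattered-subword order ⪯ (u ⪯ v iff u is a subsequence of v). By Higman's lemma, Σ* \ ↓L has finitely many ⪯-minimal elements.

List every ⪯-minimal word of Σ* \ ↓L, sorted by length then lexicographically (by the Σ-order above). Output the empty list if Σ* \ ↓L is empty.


|Q|=26, |F|=0, |δ|=141 (127 ε).
min D↑ (1 st, q0=0, F={0}): 0:2→0,t→0 [Hopcroft].
ε ∈ L(D↑) — L = ∅.

min(Σ*\↓L) = [ε].


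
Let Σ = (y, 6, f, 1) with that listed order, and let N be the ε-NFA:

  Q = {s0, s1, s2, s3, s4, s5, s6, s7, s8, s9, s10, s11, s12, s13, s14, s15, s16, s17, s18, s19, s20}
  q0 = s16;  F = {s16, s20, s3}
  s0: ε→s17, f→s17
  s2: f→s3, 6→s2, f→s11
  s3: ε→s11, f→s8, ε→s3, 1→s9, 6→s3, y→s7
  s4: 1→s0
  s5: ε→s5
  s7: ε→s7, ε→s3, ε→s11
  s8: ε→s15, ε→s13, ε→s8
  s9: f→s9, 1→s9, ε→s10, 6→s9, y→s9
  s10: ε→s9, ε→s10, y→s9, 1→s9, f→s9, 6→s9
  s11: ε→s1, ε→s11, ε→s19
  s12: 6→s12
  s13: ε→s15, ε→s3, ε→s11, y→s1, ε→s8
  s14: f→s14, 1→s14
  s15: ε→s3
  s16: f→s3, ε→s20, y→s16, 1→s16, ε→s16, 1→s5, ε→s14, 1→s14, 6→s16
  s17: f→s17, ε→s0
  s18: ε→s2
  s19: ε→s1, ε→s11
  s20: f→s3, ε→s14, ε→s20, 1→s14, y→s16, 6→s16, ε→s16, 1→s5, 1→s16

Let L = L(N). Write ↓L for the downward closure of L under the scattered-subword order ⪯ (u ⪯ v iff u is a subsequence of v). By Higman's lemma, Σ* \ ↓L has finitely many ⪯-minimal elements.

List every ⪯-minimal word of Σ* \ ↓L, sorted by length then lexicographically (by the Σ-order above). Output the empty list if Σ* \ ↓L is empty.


|Q|=21, |F|=3, |δ|=65 (31 ε).
min D↑ (3 st, q0=0, F={2}): 0:y→0,6→0,f→1,1→0 1:y→1,6→1,f→1,1→2 2:y→2,6→2,f→2,1→2 [Hopcroft].
'f1': run [14, 11, 3] end={s10,s14,s9} ∉↓L; 2/2 del acc.
1 words, ⪯-incomp.

A = [f1].


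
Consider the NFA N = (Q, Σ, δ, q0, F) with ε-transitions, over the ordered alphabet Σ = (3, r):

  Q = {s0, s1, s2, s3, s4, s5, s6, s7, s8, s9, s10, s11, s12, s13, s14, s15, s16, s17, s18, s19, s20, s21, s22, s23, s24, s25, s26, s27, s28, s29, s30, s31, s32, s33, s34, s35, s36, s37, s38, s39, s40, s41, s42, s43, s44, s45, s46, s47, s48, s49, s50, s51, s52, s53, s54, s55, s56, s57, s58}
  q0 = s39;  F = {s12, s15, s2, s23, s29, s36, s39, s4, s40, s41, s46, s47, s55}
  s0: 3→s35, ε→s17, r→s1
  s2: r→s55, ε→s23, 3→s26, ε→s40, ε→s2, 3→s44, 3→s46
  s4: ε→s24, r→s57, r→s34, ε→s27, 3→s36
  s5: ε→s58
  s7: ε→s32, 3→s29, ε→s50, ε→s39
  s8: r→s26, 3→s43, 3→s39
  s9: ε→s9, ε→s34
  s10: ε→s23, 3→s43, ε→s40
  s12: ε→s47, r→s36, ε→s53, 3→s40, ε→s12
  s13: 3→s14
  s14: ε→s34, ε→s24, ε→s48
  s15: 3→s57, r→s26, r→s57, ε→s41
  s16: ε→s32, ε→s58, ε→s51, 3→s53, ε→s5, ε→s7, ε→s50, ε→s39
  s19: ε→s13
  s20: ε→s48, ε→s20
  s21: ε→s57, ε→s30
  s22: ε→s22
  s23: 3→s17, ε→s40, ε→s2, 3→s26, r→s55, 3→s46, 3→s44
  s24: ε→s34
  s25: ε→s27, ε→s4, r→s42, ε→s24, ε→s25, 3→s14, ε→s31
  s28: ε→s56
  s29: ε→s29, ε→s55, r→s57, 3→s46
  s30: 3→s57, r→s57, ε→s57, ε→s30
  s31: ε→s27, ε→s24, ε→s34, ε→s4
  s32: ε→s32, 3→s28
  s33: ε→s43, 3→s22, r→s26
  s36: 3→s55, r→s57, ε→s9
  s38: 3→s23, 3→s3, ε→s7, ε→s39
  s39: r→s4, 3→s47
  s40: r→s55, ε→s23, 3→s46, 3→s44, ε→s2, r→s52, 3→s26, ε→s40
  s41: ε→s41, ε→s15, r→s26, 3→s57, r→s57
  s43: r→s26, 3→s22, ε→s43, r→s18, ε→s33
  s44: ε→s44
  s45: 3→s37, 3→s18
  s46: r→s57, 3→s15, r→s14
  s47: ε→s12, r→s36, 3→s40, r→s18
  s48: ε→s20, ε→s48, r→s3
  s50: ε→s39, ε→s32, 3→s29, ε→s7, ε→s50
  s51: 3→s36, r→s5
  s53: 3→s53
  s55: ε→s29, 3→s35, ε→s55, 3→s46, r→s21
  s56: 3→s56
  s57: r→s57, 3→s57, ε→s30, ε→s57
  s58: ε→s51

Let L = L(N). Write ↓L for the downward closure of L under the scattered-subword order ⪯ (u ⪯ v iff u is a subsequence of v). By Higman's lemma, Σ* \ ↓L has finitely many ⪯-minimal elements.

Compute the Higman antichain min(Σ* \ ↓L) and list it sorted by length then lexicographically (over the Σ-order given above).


Antichain: [rr, 333r, 33333].

|Q|=59, |F|=13, |δ|=147 (76 ε).
min D↑ (9 st, q0=0, F={5}): 0:3→1,r→2 1:3→3,r→4 2:3→4,r→5 3:3→6,r→7 4:3→7,r→5 5:3→5,r→5 6:3→8,r→5 7:3→6,r→5 8:3→5,r→5 (ε-aug+det+¬).
'rr': run [31, 22, 10] end={s14,s20,s21,s24,s26,s3,s30,s34,s48,s57} rej; 2/2 del acc.
'333r': |S_i|=[31, 28, 23, 16, 9] end={s14,s20,s24,s26,s3,s30,s34,s48,s57} ∉↓L; 4/4 single-dels accept.
'33333': N↓-sim [31, 28, 23, 16, 6, 3] end={s30,s53,s57} — reject; 5/5 del acc.
3 words, ⪯-incomp.


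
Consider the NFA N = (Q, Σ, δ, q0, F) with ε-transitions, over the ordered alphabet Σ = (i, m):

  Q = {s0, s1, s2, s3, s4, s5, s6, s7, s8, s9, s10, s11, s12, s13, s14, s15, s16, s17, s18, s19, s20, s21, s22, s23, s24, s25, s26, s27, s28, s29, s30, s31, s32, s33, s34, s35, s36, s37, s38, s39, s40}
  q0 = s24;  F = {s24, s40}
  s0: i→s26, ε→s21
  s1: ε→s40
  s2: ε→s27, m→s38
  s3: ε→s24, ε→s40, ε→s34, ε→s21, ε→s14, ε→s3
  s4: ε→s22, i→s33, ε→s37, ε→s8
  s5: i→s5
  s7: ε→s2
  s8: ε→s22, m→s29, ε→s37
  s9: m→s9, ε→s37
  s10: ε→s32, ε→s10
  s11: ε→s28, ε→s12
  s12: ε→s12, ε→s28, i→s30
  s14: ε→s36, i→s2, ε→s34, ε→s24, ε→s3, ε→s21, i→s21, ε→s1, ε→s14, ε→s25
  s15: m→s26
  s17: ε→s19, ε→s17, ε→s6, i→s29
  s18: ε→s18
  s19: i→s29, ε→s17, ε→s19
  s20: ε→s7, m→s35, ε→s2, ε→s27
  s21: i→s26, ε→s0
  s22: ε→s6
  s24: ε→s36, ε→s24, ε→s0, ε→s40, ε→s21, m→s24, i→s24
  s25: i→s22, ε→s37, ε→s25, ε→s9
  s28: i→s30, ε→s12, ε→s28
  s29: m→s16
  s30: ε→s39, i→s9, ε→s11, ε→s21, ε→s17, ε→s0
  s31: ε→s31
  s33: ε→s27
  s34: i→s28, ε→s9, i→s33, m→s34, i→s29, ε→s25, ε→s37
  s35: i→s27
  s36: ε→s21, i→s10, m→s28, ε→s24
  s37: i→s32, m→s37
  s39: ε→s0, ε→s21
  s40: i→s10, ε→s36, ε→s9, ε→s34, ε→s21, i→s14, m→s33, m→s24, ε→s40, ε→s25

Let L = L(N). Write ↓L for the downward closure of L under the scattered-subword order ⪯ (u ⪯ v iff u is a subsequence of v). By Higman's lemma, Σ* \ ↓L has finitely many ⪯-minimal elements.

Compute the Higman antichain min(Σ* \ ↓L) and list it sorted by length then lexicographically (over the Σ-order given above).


min(Σ*\↓L) = [].

|Q|=41, |F|=2, |δ|=104 (71 ε).
min D↑ (1 st, q0=0, F={}): 0:i→0,m→0 [Hopcroft].
L(D↑) = ∅ ⇒ ↓L = Σ*.


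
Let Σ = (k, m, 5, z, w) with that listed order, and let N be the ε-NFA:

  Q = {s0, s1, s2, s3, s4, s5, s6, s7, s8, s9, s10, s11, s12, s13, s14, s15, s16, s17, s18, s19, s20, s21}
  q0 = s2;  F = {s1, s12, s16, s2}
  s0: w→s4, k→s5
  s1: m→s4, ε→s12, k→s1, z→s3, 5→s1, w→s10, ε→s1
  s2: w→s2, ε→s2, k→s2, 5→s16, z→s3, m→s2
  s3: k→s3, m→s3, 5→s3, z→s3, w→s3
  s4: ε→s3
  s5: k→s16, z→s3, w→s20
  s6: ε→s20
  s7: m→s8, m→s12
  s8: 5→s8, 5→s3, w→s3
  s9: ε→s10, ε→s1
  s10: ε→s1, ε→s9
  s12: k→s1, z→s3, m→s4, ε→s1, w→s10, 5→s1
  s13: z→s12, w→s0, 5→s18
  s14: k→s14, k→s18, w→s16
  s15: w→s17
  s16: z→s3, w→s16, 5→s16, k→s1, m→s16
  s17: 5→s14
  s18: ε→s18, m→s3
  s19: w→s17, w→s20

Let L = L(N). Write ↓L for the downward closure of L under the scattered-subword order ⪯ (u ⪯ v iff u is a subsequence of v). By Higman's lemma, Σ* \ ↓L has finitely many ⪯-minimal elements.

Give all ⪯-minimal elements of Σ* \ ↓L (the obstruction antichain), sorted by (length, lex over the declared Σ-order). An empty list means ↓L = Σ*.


|Q|=22, |F|=4, |δ|=57 (11 ε).
min D↑ (4 st, q0=0, F={2}): 0:k→0,m→0,5→1,z→2,w→0 1:k→3,m→1,5→1,z→2,w→1 2:k→2,m→2,5→2,z→2,w→2 3:k→3,m→2,5→3,z→2,w→3.
'z': N↓-sim [8, 1] end={s3} rej; 1/1 single-dels accept.
'5km': N↓-sim [8, 7, 6, 2] end={s3,s4} ∉↓L; 3/3 single-dels accept.
2 words, ⪯-incomp.

A = [z, 5km].


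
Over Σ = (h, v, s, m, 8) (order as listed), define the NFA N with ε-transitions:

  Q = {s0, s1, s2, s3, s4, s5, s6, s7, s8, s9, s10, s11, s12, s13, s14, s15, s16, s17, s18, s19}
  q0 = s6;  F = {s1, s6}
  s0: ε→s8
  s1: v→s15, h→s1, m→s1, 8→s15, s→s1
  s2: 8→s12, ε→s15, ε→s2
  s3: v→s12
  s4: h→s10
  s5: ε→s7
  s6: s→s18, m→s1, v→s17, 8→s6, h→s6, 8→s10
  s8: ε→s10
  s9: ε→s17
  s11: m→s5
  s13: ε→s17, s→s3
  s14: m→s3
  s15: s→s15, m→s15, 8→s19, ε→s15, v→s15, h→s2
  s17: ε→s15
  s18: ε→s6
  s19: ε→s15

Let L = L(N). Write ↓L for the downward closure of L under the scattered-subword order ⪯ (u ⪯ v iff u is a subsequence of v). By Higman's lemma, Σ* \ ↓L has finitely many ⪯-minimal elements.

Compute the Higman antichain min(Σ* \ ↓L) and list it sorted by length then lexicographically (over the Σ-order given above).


|Q|=20, |F|=2, |δ|=33 (11 ε).
min D↑ (3 st, q0=0, F={1}): 0:h→0,v→1,s→0,m→2,8→0 1:h→1,v→1,s→1,m→1,8→1 2:h→2,v→1,s→2,m→2,8→1.
'v': N↓-sim [9, 5] end={s12,s15,s17,s19,s2} rej; 1/1 single-dels accept.
'm8': |S_i|=[9, 5, 4] end={s12,s15,s19,s2} rej; 2/2 single-dels accept.
2 words, ⪯-incomp.

min(Σ*\↓L) = [v, m8].


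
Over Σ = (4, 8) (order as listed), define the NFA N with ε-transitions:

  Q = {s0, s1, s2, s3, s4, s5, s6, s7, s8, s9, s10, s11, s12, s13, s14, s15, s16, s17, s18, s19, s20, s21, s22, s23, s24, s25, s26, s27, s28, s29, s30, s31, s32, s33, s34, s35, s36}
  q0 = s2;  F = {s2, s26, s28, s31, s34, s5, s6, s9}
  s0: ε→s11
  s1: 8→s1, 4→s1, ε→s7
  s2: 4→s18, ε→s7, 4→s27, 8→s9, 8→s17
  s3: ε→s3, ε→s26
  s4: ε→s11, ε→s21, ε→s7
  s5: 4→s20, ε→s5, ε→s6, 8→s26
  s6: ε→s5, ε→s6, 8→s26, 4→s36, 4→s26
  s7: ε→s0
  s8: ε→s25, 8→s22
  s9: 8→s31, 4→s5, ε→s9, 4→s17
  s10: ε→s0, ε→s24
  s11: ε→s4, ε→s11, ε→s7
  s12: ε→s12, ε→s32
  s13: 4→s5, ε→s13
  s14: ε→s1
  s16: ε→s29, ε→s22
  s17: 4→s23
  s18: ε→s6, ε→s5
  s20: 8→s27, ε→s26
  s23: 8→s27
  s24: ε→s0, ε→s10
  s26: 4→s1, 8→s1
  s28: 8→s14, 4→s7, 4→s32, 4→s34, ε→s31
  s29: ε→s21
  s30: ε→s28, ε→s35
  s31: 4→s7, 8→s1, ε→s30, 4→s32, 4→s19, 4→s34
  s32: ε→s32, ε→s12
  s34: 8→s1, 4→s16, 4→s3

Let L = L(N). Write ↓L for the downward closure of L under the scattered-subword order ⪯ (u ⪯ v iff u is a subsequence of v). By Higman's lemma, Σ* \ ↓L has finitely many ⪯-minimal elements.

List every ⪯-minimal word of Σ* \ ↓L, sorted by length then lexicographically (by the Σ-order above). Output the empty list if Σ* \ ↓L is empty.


|Q|=37, |F|=8, |δ|=71 (38 ε).
min D↑ (7 st, q0=0, F={5}): 0:4→1,8→2 1:4→3,8→3 2:4→1,8→4 3:4→5,8→5 4:4→6,8→5 5:4→5,8→5 6:4→3,8→5 [Hopcroft].
'444': |S_i|=[30, 23, 15, 6] end={s0,s1,s11,s21,s4,s7} — reject; 3/3 deletions ∈↓L.
'448': N↓-sim [30, 23, 15, 7] end={s0,s1,s11,s21,s27,s4,s7} rej; 3/3 deletions ∈↓L.
'484': run [30, 23, 8, 6] end={s0,s1,s11,s21,s4,s7} rej; 3/3 deletions ∈↓L.
'488': run [30, 23, 8, 6] end={s0,s1,s11,s21,s4,s7} — reject; 3/3 single-dels accept.
'888': |S_i|=[30, 28, 21, 7] end={s0,s1,s11,s14,s21,s4,s7} — reject; 3/3 deletions ∈↓L.
5 obstructions.

min(Σ*\↓L) = [444, 448, 484, 488, 888].


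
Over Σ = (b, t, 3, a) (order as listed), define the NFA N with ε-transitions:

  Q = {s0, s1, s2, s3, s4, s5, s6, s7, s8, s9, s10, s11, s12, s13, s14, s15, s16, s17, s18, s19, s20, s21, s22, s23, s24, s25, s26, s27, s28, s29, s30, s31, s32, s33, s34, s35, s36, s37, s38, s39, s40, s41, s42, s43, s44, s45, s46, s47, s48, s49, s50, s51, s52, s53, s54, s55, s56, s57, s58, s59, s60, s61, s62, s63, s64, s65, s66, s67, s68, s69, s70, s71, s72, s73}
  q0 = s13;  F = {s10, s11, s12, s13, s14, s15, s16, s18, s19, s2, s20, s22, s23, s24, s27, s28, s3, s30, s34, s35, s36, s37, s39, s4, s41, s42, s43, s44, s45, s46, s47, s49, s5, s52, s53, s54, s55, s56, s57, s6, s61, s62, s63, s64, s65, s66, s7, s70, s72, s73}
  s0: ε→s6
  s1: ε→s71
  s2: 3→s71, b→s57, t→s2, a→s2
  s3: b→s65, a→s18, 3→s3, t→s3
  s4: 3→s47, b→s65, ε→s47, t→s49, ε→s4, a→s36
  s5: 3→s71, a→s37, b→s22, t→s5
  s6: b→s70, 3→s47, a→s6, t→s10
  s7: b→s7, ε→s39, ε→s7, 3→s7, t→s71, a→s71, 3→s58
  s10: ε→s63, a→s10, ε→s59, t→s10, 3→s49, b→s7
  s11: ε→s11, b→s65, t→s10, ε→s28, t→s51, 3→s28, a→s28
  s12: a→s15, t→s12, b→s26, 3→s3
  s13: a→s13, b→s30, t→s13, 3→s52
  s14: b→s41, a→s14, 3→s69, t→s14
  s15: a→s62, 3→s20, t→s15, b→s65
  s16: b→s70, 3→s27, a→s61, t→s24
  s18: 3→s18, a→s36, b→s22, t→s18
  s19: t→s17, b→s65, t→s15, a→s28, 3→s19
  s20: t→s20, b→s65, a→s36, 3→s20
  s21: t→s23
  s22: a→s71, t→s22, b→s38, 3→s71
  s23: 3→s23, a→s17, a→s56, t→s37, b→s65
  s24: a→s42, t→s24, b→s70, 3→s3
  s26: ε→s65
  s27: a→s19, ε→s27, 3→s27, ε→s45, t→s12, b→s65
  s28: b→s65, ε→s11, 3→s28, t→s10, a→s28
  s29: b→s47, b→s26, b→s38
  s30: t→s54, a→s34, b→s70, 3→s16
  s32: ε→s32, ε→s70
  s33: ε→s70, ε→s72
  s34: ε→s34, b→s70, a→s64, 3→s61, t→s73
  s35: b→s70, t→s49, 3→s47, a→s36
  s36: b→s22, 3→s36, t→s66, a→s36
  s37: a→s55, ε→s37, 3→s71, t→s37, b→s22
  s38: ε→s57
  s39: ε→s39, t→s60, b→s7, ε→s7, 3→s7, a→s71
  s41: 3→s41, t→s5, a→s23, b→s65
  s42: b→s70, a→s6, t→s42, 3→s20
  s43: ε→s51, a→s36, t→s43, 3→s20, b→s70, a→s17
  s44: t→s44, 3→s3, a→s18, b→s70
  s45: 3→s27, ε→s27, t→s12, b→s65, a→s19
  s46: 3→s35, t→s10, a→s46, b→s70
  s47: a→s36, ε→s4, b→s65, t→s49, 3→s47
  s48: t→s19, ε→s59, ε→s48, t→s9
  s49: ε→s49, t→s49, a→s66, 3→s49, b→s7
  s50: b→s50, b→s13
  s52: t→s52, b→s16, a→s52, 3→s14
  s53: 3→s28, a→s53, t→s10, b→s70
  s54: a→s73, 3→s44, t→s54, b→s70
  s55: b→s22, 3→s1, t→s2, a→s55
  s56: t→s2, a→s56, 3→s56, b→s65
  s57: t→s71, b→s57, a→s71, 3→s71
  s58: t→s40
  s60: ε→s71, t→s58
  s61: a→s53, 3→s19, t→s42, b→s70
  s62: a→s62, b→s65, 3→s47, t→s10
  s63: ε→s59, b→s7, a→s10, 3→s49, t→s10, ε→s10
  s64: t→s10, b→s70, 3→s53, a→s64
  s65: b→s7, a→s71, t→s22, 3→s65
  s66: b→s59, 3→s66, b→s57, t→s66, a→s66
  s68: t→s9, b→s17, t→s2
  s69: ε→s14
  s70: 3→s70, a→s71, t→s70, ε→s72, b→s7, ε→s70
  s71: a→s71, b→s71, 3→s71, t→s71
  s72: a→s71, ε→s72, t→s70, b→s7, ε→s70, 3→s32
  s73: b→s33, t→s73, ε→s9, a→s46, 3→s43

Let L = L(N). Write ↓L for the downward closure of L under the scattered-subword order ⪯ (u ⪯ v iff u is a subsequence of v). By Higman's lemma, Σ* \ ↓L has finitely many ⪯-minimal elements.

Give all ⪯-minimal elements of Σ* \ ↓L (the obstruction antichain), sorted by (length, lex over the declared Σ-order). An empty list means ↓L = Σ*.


|Q|=74, |F|=50, |δ|=261 (38 ε).
min D↑ (45 st, q0=0, F={9}): 0:b→1,t→0,3→2,a→0 1:b→3,t→4,3→5,a→6 2:b→5,t→2,3→7,a→2 3:b→8,t→3,3→3,a→9 4:b→3,t→4,3→10,a→11 5:b→3,t→12,3→13,a→14 6:b→3,t→11,3→14,a→15 7:b→16,t→7,3→7,a→7 8:b→8,t→9,3→8,a→9 9:b→9,t→9,3→9,a→9 10:b→3,t→10,3→17,a→18 11:b→3,t→11,3→19,a→20 12:b→3,t→12,3→17,a→21 13:b→22,t→23,3→13,a→24 14:b→3,t→21,3→24,a→25 15:b→3,t→26,3→25,a→15 16:b→22,t→27,3→16,a→28 17:b→22,t→17,3→17,a→18 18:b→29,t→18,3→18,a→30 19:b→3,t→19,3→31,a→30 20:b→3,t→26,3→32,a→20 21:b→3,t→21,3→31,a→33 22:b→8,t→29,3→22,a→9 23:b→22,t→23,3→17,a→34 24:b→22,t→34,3→24,a→35 25:b→3,t→26,3→35,a→25 26:b→8,t→26,3→36,a→26 27:b→29,t→27,3→9,a→37 28:b→22,t→37,3→28,a→38 29:b→39,t→29,3→9,a→9 30:b→29,t→40,3→30,a→30 31:b→22,t→31,3→31,a→30 32:b→3,t→36,3→41,a→30 33:b→3,t→26,3→41,a→33 34:b→22,t→34,3→31,a→42 35:b→22,t→26,3→35,a→35 36:b→8,t→36,3→36,a→40 37:b→29,t→37,3→9,a→43 38:b→22,t→44,3→38,a→38 39:b→39,t→9,3→9,a→9 40:b→39,t→40,3→40,a→40 41:b→22,t→36,3→41,a→30 42:b→22,t→26,3→41,a→42 43:b→29,t→44,3→9,a→43 44:b→39,t→44,3→9,a→44 (ε-aug+det+¬).
'bba': run [64, 60, 16, 1] end={s71} — reject; 3/3 del acc.
'bbbt': N↓-sim [64, 60, 16, 8, 4] end={s40,s58,s60,s71} ∉↓L; 4/4 del acc.
'33bt3': |S_i|=[64, 55, 45, 21, 12, 2] end={s1,s71} — reject; 5/5 del acc.
'bt3ab3': |S_i|=[64, 60, 46, 28, 9, 5, 1] end={s71} ∉↓L; 6/6 single-dels accept.
'baatbt': run [64, 60, 48, 35, 19, 9, 4] end={s40,s58,s60,s71} ∉↓L; 6/6 deletions ∈↓L.
5 words, ⪯-incomp.

A = [bba, bbbt, 33bt3, bt3ab3, baatbt].


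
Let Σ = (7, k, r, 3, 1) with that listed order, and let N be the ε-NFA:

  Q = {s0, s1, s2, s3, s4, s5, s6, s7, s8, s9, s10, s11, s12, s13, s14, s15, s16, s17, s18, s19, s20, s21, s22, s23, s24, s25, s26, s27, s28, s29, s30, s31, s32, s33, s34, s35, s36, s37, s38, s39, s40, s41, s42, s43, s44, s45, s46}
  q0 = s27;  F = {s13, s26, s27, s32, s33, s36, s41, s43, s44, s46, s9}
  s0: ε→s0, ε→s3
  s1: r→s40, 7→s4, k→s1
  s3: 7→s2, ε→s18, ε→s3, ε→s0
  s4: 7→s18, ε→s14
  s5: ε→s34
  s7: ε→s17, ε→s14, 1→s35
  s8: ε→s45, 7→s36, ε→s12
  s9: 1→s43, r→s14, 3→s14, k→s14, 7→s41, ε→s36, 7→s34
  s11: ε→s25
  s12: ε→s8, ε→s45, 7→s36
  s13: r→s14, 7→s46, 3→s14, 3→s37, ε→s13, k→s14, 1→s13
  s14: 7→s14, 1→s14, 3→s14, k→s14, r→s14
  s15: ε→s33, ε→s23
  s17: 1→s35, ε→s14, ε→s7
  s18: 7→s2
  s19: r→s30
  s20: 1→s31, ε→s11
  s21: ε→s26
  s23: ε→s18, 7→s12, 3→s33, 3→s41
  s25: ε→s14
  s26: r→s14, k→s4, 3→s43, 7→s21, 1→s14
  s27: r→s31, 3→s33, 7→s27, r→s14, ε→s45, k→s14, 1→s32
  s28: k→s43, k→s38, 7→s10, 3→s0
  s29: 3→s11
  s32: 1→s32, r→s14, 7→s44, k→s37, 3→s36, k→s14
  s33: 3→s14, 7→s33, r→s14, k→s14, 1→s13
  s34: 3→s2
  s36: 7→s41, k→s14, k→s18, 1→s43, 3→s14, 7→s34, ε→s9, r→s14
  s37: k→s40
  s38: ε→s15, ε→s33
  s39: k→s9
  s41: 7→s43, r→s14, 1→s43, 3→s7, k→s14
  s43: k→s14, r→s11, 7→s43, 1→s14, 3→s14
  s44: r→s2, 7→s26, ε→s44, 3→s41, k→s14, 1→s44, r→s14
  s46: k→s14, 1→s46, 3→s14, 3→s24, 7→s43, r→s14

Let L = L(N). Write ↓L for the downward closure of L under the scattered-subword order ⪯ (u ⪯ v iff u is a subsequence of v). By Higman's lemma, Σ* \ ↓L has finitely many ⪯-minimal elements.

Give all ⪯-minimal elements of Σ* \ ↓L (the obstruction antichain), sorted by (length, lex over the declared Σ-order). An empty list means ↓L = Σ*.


|Q|=47, |F|=11, |δ|=120 (29 ε).
min D↑ (11 st, q0=0, F={1}): 0:7→0,k→1,r→1,3→2,1→3 1:7→1,k→1,r→1,3→1,1→1 2:7→2,k→1,r→1,3→1,1→4 3:7→5,k→1,r→1,3→6,1→3 4:7→7,k→1,r→1,3→1,1→4 5:7→8,k→1,r→1,3→9,1→5 6:7→9,k→1,r→1,3→1,1→10 7:7→10,k→1,r→1,3→1,1→7 8:7→8,k→1,r→1,3→10,1→1 9:7→10,k→1,r→1,3→1,1→10 10:7→10,k→1,r→1,3→1,1→1 [Hopcroft].
'k': run [27, 6] end={s14,s18,s2,s37,s4,s40} ∉↓L; 1/1 del acc.
'r': |S_i|=[27, 5] end={s11,s14,s2,s25,s31} ∉↓L; 1/1 del acc.
'33': N↓-sim [27, 19, 8] end={s14,s17,s2,s24,s35,s37,s40,s7} — reject; 2/2 single-dels accept.
'1771': N↓-sim [27, 23, 17, 9, 1] end={s14} rej; 4/4 del acc.
'1311': N↓-sim [27, 23, 16, 5, 1] end={s14} rej; 4/4 deletions ∈↓L.
5 obstructions.

A = [k, r, 33, 1771, 1311].


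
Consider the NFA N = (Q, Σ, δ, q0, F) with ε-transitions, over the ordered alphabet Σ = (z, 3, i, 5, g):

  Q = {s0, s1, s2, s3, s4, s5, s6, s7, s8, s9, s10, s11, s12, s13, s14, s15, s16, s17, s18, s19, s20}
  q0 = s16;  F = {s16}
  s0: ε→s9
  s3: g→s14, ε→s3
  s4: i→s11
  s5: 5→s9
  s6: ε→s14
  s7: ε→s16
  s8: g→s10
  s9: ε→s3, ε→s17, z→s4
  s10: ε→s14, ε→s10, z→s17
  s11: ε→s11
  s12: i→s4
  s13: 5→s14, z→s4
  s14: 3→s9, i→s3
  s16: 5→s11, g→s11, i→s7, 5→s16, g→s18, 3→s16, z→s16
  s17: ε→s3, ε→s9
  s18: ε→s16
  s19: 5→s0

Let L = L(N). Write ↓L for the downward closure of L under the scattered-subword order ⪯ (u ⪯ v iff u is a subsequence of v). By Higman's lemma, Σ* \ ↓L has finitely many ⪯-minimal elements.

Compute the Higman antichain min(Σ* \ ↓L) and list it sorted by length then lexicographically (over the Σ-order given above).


|Q|=21, |F|=1, |δ|=31 (12 ε).
min D↑ (1 st, q0=0, F={}): 0:z→0,3→0,i→0,5→0,g→0.
L(D↑) = ∅ ⇒ ↓L = Σ*.

Antichain: [].


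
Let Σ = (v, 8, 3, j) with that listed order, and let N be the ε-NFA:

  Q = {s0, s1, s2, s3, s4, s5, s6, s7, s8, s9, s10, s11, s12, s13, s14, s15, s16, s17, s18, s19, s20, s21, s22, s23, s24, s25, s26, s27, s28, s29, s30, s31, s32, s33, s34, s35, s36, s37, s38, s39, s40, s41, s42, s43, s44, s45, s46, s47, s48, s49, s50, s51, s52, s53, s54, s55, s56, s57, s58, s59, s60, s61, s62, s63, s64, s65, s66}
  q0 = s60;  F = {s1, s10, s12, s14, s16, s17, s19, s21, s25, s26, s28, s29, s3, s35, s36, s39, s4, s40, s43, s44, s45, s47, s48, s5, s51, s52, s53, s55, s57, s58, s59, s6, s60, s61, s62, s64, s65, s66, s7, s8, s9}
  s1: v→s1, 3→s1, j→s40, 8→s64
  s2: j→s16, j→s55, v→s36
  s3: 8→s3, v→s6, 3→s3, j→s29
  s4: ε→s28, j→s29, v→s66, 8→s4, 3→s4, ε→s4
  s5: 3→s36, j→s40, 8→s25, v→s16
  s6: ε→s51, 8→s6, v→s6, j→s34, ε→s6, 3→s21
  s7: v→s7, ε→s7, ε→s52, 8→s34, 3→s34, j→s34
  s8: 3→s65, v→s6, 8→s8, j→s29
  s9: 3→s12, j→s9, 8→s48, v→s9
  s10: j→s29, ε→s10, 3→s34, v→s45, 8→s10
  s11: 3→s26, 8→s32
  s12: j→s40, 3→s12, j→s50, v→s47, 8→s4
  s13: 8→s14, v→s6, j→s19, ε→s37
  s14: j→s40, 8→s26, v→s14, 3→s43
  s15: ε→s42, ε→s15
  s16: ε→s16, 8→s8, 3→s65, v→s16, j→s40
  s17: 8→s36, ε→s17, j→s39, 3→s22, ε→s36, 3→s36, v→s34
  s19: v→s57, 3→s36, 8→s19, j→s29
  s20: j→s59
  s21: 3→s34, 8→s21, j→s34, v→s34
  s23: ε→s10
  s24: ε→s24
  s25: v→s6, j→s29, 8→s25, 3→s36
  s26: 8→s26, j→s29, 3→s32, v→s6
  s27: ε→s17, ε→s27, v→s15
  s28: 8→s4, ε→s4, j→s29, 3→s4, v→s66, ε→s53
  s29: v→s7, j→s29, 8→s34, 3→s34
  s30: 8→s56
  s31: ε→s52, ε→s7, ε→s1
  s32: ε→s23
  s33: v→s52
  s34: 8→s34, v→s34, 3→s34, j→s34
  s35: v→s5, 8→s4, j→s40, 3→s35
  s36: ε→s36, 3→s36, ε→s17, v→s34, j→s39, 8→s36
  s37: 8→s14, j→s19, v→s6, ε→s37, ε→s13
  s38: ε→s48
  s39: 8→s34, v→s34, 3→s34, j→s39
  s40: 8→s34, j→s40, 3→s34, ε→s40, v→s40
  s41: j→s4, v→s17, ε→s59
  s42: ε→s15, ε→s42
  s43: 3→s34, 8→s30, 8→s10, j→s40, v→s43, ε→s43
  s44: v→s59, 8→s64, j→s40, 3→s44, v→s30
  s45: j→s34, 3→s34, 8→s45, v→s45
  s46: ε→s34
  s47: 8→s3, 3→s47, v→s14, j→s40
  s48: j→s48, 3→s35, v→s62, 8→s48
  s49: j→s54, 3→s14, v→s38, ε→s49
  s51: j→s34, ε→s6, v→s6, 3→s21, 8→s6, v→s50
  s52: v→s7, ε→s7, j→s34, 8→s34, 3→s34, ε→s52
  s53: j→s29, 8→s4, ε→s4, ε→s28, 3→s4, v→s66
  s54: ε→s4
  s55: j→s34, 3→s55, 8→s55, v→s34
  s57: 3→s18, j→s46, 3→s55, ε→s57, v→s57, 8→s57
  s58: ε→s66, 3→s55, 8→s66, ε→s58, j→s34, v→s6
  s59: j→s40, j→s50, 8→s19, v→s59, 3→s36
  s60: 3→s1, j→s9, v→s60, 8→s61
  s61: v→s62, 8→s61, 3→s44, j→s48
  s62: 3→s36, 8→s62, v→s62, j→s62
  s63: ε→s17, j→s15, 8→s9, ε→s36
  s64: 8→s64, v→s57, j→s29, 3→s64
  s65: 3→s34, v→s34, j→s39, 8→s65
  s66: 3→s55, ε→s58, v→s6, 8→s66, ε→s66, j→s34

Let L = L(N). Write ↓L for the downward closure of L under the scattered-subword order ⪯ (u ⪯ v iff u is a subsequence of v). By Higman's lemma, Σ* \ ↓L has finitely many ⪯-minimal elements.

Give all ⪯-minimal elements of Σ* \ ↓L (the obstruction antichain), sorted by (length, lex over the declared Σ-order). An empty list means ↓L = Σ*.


A = [3j8, 3j3, 8v3v, 38vj, j3vv33].

|Q|=67, |F|=41, |δ|=245 (48 ε).
min D↑ (36 st, q0=0, F={15}): 0:v→0,8→1,3→2,j→3 1:v→4,8→1,3→5,j→6 2:v→2,8→7,3→2,j→8 3:v→3,8→6,3→9,j→3 4:v→4,8→4,3→10,j→4 5:v→11,8→7,3→5,j→8 6:v→4,8→6,3→12,j→6 7:v→13,8→7,3→7,j→14 8:v→8,8→15,3→15,j→8 9:v→16,8→17,3→9,j→8 10:v→15,8→10,3→10,j→18 11:v→11,8→19,3→10,j→8 12:v→20,8→17,3→12,j→8 13:v→13,8→13,3→21,j→15 14:v→22,8→15,3→15,j→14 15:v→15,8→15,3→15,j→15 16:v→23,8→24,3→16,j→8 17:v→25,8→17,3→17,j→14 18:v→15,8→15,3→15,j→18 19:v→13,8→19,3→10,j→14 20:v→26,8→27,3→10,j→8 21:v→15,8→21,3→21,j→15 22:v→22,8→15,3→15,j→15 23:v→23,8→28,3→29,j→8 24:v→30,8→24,3→24,j→14 25:v→30,8→25,3→21,j→15 26:v→26,8→31,3→32,j→8 27:v→30,8→27,3→10,j→14 28:v→30,8→28,3→33,j→14 29:v→29,8→33,3→15,j→8 30:v→30,8→30,3→34,j→15 31:v→30,8→31,3→32,j→14 32:v→15,8→32,3→15,j→18 33:v→35,8→33,3→15,j→14 34:v→15,8→34,3→15,j→15 35:v→35,8→35,3→15,j→15.
'3j8': run [50, 45, 8, 1] end={s34} — reject; 3/3 del acc.
'3j3': run [50, 45, 8, 1] end={s34} — reject; 3/3 single-dels accept.
'8v3v': N↓-sim [50, 43, 30, 9, 1] end={s34} rej; 4/4 deletions ∈↓L.
'38vj': N↓-sim [50, 45, 34, 14, 2] end={s34,s46} ∉↓L; 4/4 single-dels accept.
'j3vv33': N↓-sim [50, 41, 37, 32, 22, 15, 1] end={s34} ∉↓L; 6/6 single-dels accept.
5 words, ⪯-incomp.


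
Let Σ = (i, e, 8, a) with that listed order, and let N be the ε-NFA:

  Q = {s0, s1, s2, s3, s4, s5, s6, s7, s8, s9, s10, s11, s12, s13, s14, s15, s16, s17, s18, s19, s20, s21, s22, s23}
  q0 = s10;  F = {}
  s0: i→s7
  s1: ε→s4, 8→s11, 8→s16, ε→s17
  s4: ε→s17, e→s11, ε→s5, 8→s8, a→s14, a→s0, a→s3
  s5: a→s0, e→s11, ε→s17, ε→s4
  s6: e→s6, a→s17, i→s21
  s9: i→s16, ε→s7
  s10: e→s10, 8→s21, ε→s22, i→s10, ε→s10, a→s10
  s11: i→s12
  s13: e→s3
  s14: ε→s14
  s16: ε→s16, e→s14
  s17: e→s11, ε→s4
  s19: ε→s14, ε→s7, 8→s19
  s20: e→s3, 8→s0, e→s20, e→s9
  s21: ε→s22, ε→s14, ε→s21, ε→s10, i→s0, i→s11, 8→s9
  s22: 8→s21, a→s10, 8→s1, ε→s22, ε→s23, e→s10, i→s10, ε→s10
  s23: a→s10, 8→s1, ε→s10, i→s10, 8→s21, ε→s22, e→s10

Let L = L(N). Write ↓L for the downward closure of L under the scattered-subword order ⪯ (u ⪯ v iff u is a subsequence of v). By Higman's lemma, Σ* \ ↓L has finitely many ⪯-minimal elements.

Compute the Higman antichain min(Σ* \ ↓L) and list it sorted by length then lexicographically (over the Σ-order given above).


min(Σ*\↓L) = [ε].

|Q|=24, |F|=0, |δ|=63 (23 ε).
min D↑ (1 st, q0=0, F={0}): 0:i→0,e→0,8→0,a→0 [Hopcroft].
ε ∈ L(D↑) — L = ∅.
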